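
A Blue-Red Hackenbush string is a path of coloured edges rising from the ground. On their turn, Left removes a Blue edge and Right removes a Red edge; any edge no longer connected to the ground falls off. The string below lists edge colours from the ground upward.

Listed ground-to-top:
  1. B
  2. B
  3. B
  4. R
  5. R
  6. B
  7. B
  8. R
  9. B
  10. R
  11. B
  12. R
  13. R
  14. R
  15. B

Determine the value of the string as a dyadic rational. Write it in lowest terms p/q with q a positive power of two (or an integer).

9891/4096

edge 1 of 15 (B): { 0 | (no moves) } -> 1
edge 2 of 15 (B): { 0 1 | (no moves) } -> 2
edge 3 of 15 (B): { 0 1 2 | (no moves) } -> 3
edge 4 of 15 (R): { 0 1 2 | 3 } -> 5/2
edge 5 of 15 (R): { 0 1 2 | 5/2 3 } -> 9/4
edge 6 of 15 (B): { 0 1 2 9/4 | 5/2 3 } -> 19/8
edge 7 of 15 (B): { 0 1 2 9/4 19/8 | 5/2 3 } -> 39/16
edge 8 of 15 (R): { 0 1 2 9/4 19/8 | 39/16 5/2 3 } -> 77/32
edge 9 of 15 (B): { 0 1 2 9/4 19/8 77/32 | 39/16 5/2 3 } -> 155/64
edge 10 of 15 (R): { 0 1 2 9/4 19/8 77/32 | 155/64 39/16 5/2 3 } -> 309/128
edge 11 of 15 (B): { 0 1 2 9/4 19/8 77/32 309/128 | 155/64 39/16 5/2 3 } -> 619/256
edge 12 of 15 (R): { 0 1 2 9/4 19/8 77/32 309/128 | 619/256 155/64 39/16 5/2 3 } -> 1237/512
edge 13 of 15 (R): { 0 1 2 9/4 19/8 77/32 309/128 | 1237/512 619/256 155/64 39/16 5/2 3 } -> 2473/1024
edge 14 of 15 (R): { 0 1 2 9/4 19/8 77/32 309/128 | 2473/1024 1237/512 619/256 155/64 39/16 5/2 3 } -> 4945/2048
edge 15 of 15 (B): { 0 1 2 9/4 19/8 77/32 309/128 4945/2048 | 2473/1024 1237/512 619/256 155/64 39/16 5/2 3 } -> 9891/4096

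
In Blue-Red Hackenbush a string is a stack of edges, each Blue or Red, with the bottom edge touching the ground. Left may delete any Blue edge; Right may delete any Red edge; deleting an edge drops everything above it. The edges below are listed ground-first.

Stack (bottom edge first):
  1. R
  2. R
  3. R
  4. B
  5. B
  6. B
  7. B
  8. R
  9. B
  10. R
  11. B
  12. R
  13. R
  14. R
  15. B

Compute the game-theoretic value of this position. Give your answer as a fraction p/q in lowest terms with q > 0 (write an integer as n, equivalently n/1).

-8541/4096

Prefix values for R R R B B B B R B R B R R R B via {L|R} + simplicity:
edge 1 of 15 (R): { — | 0 } → -1
edge 2 of 15 (R): { — | -1 0 } → -2
edge 3 of 15 (R): { — | -2 -1 0 } → -3
edge 4 of 15 (B): { -3 | -2 -1 0 } → -5/2
edge 5 of 15 (B): { -3 -5/2 | -2 -1 0 } → -9/4
edge 6 of 15 (B): { -3 -5/2 -9/4 | -2 -1 0 } → -17/8
edge 7 of 15 (B): { -3 -5/2 -9/4 -17/8 | -2 -1 0 } → -33/16
edge 8 of 15 (R): { -3 -5/2 -9/4 -17/8 | -33/16 -2 -1 0 } → -67/32
edge 9 of 15 (B): { -3 -5/2 -9/4 -17/8 -67/32 | -33/16 -2 -1 0 } → -133/64
edge 10 of 15 (R): { -3 -5/2 -9/4 -17/8 -67/32 | -133/64 -33/16 -2 -1 0 } → -267/128
edge 11 of 15 (B): { -3 -5/2 -9/4 -17/8 -67/32 -267/128 | -133/64 -33/16 -2 -1 0 } → -533/256
edge 12 of 15 (R): { -3 -5/2 -9/4 -17/8 -67/32 -267/128 | -533/256 -133/64 -33/16 -2 -1 0 } → -1067/512
edge 13 of 15 (R): { -3 -5/2 -9/4 -17/8 -67/32 -267/128 | -1067/512 -533/256 -133/64 -33/16 -2 -1 0 } → -2135/1024
edge 14 of 15 (R): { -3 -5/2 -9/4 -17/8 -67/32 -267/128 | -2135/1024 -1067/512 -533/256 -133/64 -33/16 -2 -1 0 } → -4271/2048
edge 15 of 15 (B): { -3 -5/2 -9/4 -17/8 -67/32 -267/128 -4271/2048 | -2135/1024 -1067/512 -533/256 -133/64 -33/16 -2 -1 0 } → -8541/4096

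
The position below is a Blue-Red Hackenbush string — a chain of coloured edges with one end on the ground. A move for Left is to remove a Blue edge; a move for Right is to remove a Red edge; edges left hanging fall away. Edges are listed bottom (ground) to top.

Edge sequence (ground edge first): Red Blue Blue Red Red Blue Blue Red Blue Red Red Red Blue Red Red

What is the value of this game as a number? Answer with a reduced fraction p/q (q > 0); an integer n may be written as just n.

-6519/16384

step 1: add Red to get R; options L={ (no moves) } R={ 0 } gives -1
step 2: add Blue to get RB; options L={ -1 } R={ 0 } gives -1/2
step 3: add Blue to get RBB; options L={ -1; -1/2 } R={ 0 } gives -1/4
step 4: add Red to get RBBR; options L={ -1; -1/2 } R={ -1/4; 0 } gives -3/8
step 5: add Red to get RBBRR; options L={ -1; -1/2 } R={ -3/8; -1/4; 0 } gives -7/16
step 6: add Blue to get RBBRRB; options L={ -1; -1/2; -7/16 } R={ -3/8; -1/4; 0 } gives -13/32
step 7: add Blue to get RBBRRBB; options L={ -1; -1/2; -7/16; -13/32 } R={ -3/8; -1/4; 0 } gives -25/64
step 8: add Red to get RBBRRBBR; options L={ -1; -1/2; -7/16; -13/32 } R={ -25/64; -3/8; -1/4; 0 } gives -51/128
step 9: add Blue to get RBBRRBBRB; options L={ -1; -1/2; -7/16; -13/32; -51/128 } R={ -25/64; -3/8; -1/4; 0 } gives -101/256
step 10: add Red to get RBBRRBBRBR; options L={ -1; -1/2; -7/16; -13/32; -51/128 } R={ -101/256; -25/64; -3/8; -1/4; 0 } gives -203/512
step 11: add Red to get RBBRRBBRBRR; options L={ -1; -1/2; -7/16; -13/32; -51/128 } R={ -203/512; -101/256; -25/64; -3/8; -1/4; 0 } gives -407/1024
step 12: add Red to get RBBRRBBRBRRR; options L={ -1; -1/2; -7/16; -13/32; -51/128 } R={ -407/1024; -203/512; -101/256; -25/64; -3/8; -1/4; 0 } gives -815/2048
step 13: add Blue to get RBBRRBBRBRRRB; options L={ -1; -1/2; -7/16; -13/32; -51/128; -815/2048 } R={ -407/1024; -203/512; -101/256; -25/64; -3/8; -1/4; 0 } gives -1629/4096
step 14: add Red to get RBBRRBBRBRRRBR; options L={ -1; -1/2; -7/16; -13/32; -51/128; -815/2048 } R={ -1629/4096; -407/1024; -203/512; -101/256; -25/64; -3/8; -1/4; 0 } gives -3259/8192
step 15: add Red to get RBBRRBBRBRRRBRR; options L={ -1; -1/2; -7/16; -13/32; -51/128; -815/2048 } R={ -3259/8192; -1629/4096; -407/1024; -203/512; -101/256; -25/64; -3/8; -1/4; 0 } gives -6519/16384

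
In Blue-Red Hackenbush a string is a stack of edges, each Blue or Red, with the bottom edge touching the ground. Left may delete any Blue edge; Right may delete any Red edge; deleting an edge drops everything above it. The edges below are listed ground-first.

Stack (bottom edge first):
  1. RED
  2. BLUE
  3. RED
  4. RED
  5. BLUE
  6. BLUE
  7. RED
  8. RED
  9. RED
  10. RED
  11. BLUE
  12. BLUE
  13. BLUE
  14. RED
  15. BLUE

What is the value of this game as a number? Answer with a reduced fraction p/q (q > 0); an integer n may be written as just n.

Recurse on prefixes of the 15-edge string RED BLUE RED RED BLUE BLUE RED RED RED RED BLUE BLUE BLUE RED BLUE:
value(R) = { — | 0 } so -1
value(RB) = { -1 | 0 } so -1/2
value(RBR) = { -1 | -1/2; 0 } so -3/4
value(RBRR) = { -1 | -3/4; -1/2; 0 } so -7/8
value(RBRRB) = { -1; -7/8 | -3/4; -1/2; 0 } so -13/16
value(RBRRBB) = { -1; -7/8; -13/16 | -3/4; -1/2; 0 } so -25/32
value(RBRRBBR) = { -1; -7/8; -13/16 | -25/32; -3/4; -1/2; 0 } so -51/64
value(RBRRBBRR) = { -1; -7/8; -13/16 | -51/64; -25/32; -3/4; -1/2; 0 } so -103/128
value(RBRRBBRRR) = { -1; -7/8; -13/16 | -103/128; -51/64; -25/32; -3/4; -1/2; 0 } so -207/256
value(RBRRBBRRRR) = { -1; -7/8; -13/16 | -207/256; -103/128; -51/64; -25/32; -3/4; -1/2; 0 } so -415/512
value(RBRRBBRRRRB) = { -1; -7/8; -13/16; -415/512 | -207/256; -103/128; -51/64; -25/32; -3/4; -1/2; 0 } so -829/1024
value(RBRRBBRRRRBB) = { -1; -7/8; -13/16; -415/512; -829/1024 | -207/256; -103/128; -51/64; -25/32; -3/4; -1/2; 0 } so -1657/2048
value(RBRRBBRRRRBBB) = { -1; -7/8; -13/16; -415/512; -829/1024; -1657/2048 | -207/256; -103/128; -51/64; -25/32; -3/4; -1/2; 0 } so -3313/4096
value(RBRRBBRRRRBBBR) = { -1; -7/8; -13/16; -415/512; -829/1024; -1657/2048 | -3313/4096; -207/256; -103/128; -51/64; -25/32; -3/4; -1/2; 0 } so -6627/8192
value(RBRRBBRRRRBBBRB) = { -1; -7/8; -13/16; -415/512; -829/1024; -1657/2048; -6627/8192 | -3313/4096; -207/256; -103/128; -51/64; -25/32; -3/4; -1/2; 0 } so -13253/16384

-13253/16384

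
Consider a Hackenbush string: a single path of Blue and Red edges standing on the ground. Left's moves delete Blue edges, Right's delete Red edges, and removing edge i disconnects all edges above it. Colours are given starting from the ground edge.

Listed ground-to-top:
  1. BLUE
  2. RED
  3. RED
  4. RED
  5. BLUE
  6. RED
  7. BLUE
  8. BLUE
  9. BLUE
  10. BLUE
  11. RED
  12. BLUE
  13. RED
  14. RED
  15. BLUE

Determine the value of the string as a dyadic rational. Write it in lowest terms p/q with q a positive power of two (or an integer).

3027/16384

Build val(s[:k]) for k = 1..15, string s = BLUE RED RED RED BLUE RED BLUE BLUE BLUE BLUE RED BLUE RED RED BLUE.
1 of 15 · B · max L 0 · min R +∞ gives 1
2 of 15 · BR · max L 0 · min R 1 gives 1/2
3 of 15 · BRR · max L 0 · min R 1/2 gives 1/4
4 of 15 · BRRR · max L 0 · min R 1/4 gives 1/8
5 of 15 · BRRRB · max L 1/8 · min R 1/4 gives 3/16
6 of 15 · BRRRBR · max L 1/8 · min R 3/16 gives 5/32
7 of 15 · BRRRBRB · max L 5/32 · min R 3/16 gives 11/64
8 of 15 · BRRRBRBB · max L 11/64 · min R 3/16 gives 23/128
9 of 15 · BRRRBRBBB · max L 23/128 · min R 3/16 gives 47/256
10 of 15 · BRRRBRBBBB · max L 47/256 · min R 3/16 gives 95/512
11 of 15 · BRRRBRBBBBR · max L 47/256 · min R 95/512 gives 189/1024
12 of 15 · BRRRBRBBBBRB · max L 189/1024 · min R 95/512 gives 379/2048
13 of 15 · BRRRBRBBBBRBR · max L 189/1024 · min R 379/2048 gives 757/4096
14 of 15 · BRRRBRBBBBRBRR · max L 189/1024 · min R 757/4096 gives 1513/8192
15 of 15 · BRRRBRBBBBRBRRB · max L 1513/8192 · min R 757/4096 gives 3027/16384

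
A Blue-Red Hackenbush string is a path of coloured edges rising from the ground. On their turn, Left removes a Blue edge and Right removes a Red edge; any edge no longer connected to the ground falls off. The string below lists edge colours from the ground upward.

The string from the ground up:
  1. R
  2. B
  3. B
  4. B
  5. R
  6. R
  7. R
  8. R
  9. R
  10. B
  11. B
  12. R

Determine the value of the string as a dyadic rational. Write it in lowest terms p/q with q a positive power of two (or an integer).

Build val(s[:k]) for k = 1..12, string s = R B B B R R R R R B B R.
val_1 [R]  L=[—]  R=[0]  → -1
val_2 [RB]  L=[-1]  R=[0]  → -1/2
val_3 [RBB]  L=[-1; -1/2]  R=[0]  → -1/4
val_4 [RBBB]  L=[-1; -1/2; -1/4]  R=[0]  → -1/8
val_5 [RBBBR]  L=[-1; -1/2; -1/4]  R=[-1/8; 0]  → -3/16
val_6 [RBBBRR]  L=[-1; -1/2; -1/4]  R=[-3/16; -1/8; 0]  → -7/32
val_7 [RBBBRRR]  L=[-1; -1/2; -1/4]  R=[-7/32; -3/16; -1/8; 0]  → -15/64
val_8 [RBBBRRRR]  L=[-1; -1/2; -1/4]  R=[-15/64; -7/32; -3/16; -1/8; 0]  → -31/128
val_9 [RBBBRRRRR]  L=[-1; -1/2; -1/4]  R=[-31/128; -15/64; -7/32; -3/16; -1/8; 0]  → -63/256
val_10 [RBBBRRRRRB]  L=[-1; -1/2; -1/4; -63/256]  R=[-31/128; -15/64; -7/32; -3/16; -1/8; 0]  → -125/512
val_11 [RBBBRRRRRBB]  L=[-1; -1/2; -1/4; -63/256; -125/512]  R=[-31/128; -15/64; -7/32; -3/16; -1/8; 0]  → -249/1024
val_12 [RBBBRRRRRBBR]  L=[-1; -1/2; -1/4; -63/256; -125/512]  R=[-249/1024; -31/128; -15/64; -7/32; -3/16; -1/8; 0]  → -499/2048

-499/2048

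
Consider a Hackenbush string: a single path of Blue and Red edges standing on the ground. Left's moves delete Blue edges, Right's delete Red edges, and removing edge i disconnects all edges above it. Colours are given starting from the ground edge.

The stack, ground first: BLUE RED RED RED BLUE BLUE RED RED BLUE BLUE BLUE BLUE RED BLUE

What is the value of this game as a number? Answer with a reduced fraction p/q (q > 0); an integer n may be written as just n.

g_1 [B]  L=[0]  R=[(no moves)]  so 1
g_2 [BR]  L=[0]  R=[1]  so 1/2
g_3 [BRR]  L=[0]  R=[1/2,1]  so 1/4
g_4 [BRRR]  L=[0]  R=[1/4,1/2,1]  so 1/8
g_5 [BRRRB]  L=[0,1/8]  R=[1/4,1/2,1]  so 3/16
g_6 [BRRRBB]  L=[0,1/8,3/16]  R=[1/4,1/2,1]  so 7/32
g_7 [BRRRBBR]  L=[0,1/8,3/16]  R=[7/32,1/4,1/2,1]  so 13/64
g_8 [BRRRBBRR]  L=[0,1/8,3/16]  R=[13/64,7/32,1/4,1/2,1]  so 25/128
g_9 [BRRRBBRRB]  L=[0,1/8,3/16,25/128]  R=[13/64,7/32,1/4,1/2,1]  so 51/256
g_10 [BRRRBBRRBB]  L=[0,1/8,3/16,25/128,51/256]  R=[13/64,7/32,1/4,1/2,1]  so 103/512
g_11 [BRRRBBRRBBB]  L=[0,1/8,3/16,25/128,51/256,103/512]  R=[13/64,7/32,1/4,1/2,1]  so 207/1024
g_12 [BRRRBBRRBBBB]  L=[0,1/8,3/16,25/128,51/256,103/512,207/1024]  R=[13/64,7/32,1/4,1/2,1]  so 415/2048
g_13 [BRRRBBRRBBBBR]  L=[0,1/8,3/16,25/128,51/256,103/512,207/1024]  R=[415/2048,13/64,7/32,1/4,1/2,1]  so 829/4096
g_14 [BRRRBBRRBBBBRB]  L=[0,1/8,3/16,25/128,51/256,103/512,207/1024,829/4096]  R=[415/2048,13/64,7/32,1/4,1/2,1]  so 1659/8192

1659/8192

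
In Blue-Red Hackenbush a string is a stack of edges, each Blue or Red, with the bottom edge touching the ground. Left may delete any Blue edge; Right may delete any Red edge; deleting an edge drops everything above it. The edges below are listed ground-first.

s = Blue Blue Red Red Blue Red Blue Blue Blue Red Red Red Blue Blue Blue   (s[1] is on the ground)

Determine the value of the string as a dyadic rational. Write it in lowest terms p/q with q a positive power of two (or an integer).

1 of 15 · B · max L 0 · min R +∞ ⇒ 1
2 of 15 · BB · max L 1 · min R +∞ ⇒ 2
3 of 15 · BBR · max L 1 · min R 2 ⇒ 3/2
4 of 15 · BBRR · max L 1 · min R 3/2 ⇒ 5/4
5 of 15 · BBRRB · max L 5/4 · min R 3/2 ⇒ 11/8
6 of 15 · BBRRBR · max L 5/4 · min R 11/8 ⇒ 21/16
7 of 15 · BBRRBRB · max L 21/16 · min R 11/8 ⇒ 43/32
8 of 15 · BBRRBRBB · max L 43/32 · min R 11/8 ⇒ 87/64
9 of 15 · BBRRBRBBB · max L 87/64 · min R 11/8 ⇒ 175/128
10 of 15 · BBRRBRBBBR · max L 87/64 · min R 175/128 ⇒ 349/256
11 of 15 · BBRRBRBBBRR · max L 87/64 · min R 349/256 ⇒ 697/512
12 of 15 · BBRRBRBBBRRR · max L 87/64 · min R 697/512 ⇒ 1393/1024
13 of 15 · BBRRBRBBBRRRB · max L 1393/1024 · min R 697/512 ⇒ 2787/2048
14 of 15 · BBRRBRBBBRRRBB · max L 2787/2048 · min R 697/512 ⇒ 5575/4096
15 of 15 · BBRRBRBBBRRRBBB · max L 5575/4096 · min R 697/512 ⇒ 11151/8192

11151/8192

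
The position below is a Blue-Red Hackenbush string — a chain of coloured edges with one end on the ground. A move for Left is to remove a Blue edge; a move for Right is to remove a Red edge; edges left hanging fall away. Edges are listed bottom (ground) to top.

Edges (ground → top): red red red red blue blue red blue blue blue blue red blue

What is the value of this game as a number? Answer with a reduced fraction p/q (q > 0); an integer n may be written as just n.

-1669/512

value(r) = { ∅ | 0 } = -1
value(rr) = { ∅ | -1,0 } = -2
value(rrr) = { ∅ | -2,-1,0 } = -3
value(rrrr) = { ∅ | -3,-2,-1,0 } = -4
value(rrrrb) = { -4 | -3,-2,-1,0 } = -7/2
value(rrrrbb) = { -4,-7/2 | -3,-2,-1,0 } = -13/4
value(rrrrbbr) = { -4,-7/2 | -13/4,-3,-2,-1,0 } = -27/8
value(rrrrbbrb) = { -4,-7/2,-27/8 | -13/4,-3,-2,-1,0 } = -53/16
value(rrrrbbrbb) = { -4,-7/2,-27/8,-53/16 | -13/4,-3,-2,-1,0 } = -105/32
value(rrrrbbrbbb) = { -4,-7/2,-27/8,-53/16,-105/32 | -13/4,-3,-2,-1,0 } = -209/64
value(rrrrbbrbbbb) = { -4,-7/2,-27/8,-53/16,-105/32,-209/64 | -13/4,-3,-2,-1,0 } = -417/128
value(rrrrbbrbbbbr) = { -4,-7/2,-27/8,-53/16,-105/32,-209/64 | -417/128,-13/4,-3,-2,-1,0 } = -835/256
value(rrrrbbrbbbbrb) = { -4,-7/2,-27/8,-53/16,-105/32,-209/64,-835/256 | -417/128,-13/4,-3,-2,-1,0 } = -1669/512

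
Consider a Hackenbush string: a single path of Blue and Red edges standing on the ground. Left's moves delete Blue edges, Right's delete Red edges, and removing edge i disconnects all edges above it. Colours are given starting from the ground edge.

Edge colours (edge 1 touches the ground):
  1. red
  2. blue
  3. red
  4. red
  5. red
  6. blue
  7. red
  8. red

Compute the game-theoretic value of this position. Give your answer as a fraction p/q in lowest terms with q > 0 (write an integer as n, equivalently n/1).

edge 1 of 8 (red): { none | 0 } => -1
edge 2 of 8 (blue): { -1 | 0 } => -1/2
edge 3 of 8 (red): { -1 | -1/2; 0 } => -3/4
edge 4 of 8 (red): { -1 | -3/4; -1/2; 0 } => -7/8
edge 5 of 8 (red): { -1 | -7/8; -3/4; -1/2; 0 } => -15/16
edge 6 of 8 (blue): { -1; -15/16 | -7/8; -3/4; -1/2; 0 } => -29/32
edge 7 of 8 (red): { -1; -15/16 | -29/32; -7/8; -3/4; -1/2; 0 } => -59/64
edge 8 of 8 (red): { -1; -15/16 | -59/64; -29/32; -7/8; -3/4; -1/2; 0 } => -119/128

-119/128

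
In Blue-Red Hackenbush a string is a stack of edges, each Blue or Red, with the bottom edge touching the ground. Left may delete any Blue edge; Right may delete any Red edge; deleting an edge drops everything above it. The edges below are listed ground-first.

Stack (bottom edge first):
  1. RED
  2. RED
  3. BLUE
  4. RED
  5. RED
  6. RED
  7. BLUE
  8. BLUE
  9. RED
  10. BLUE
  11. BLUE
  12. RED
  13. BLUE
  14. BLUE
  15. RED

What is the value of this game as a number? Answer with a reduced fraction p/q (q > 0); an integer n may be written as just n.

-15507/8192

Build val(s[:k]) for k = 1..15, string s = RED RED BLUE RED RED RED BLUE BLUE RED BLUE BLUE RED BLUE BLUE RED.
step 1: add RED to get R; options L={ · } R={ 0 } => -1
step 2: add RED to get RR; options L={ · } R={ -1,0 } => -2
step 3: add BLUE to get RRB; options L={ -2 } R={ -1,0 } => -3/2
step 4: add RED to get RRBR; options L={ -2 } R={ -3/2,-1,0 } => -7/4
step 5: add RED to get RRBRR; options L={ -2 } R={ -7/4,-3/2,-1,0 } => -15/8
step 6: add RED to get RRBRRR; options L={ -2 } R={ -15/8,-7/4,-3/2,-1,0 } => -31/16
step 7: add BLUE to get RRBRRRB; options L={ -2,-31/16 } R={ -15/8,-7/4,-3/2,-1,0 } => -61/32
step 8: add BLUE to get RRBRRRBB; options L={ -2,-31/16,-61/32 } R={ -15/8,-7/4,-3/2,-1,0 } => -121/64
step 9: add RED to get RRBRRRBBR; options L={ -2,-31/16,-61/32 } R={ -121/64,-15/8,-7/4,-3/2,-1,0 } => -243/128
step 10: add BLUE to get RRBRRRBBRB; options L={ -2,-31/16,-61/32,-243/128 } R={ -121/64,-15/8,-7/4,-3/2,-1,0 } => -485/256
step 11: add BLUE to get RRBRRRBBRBB; options L={ -2,-31/16,-61/32,-243/128,-485/256 } R={ -121/64,-15/8,-7/4,-3/2,-1,0 } => -969/512
step 12: add RED to get RRBRRRBBRBBR; options L={ -2,-31/16,-61/32,-243/128,-485/256 } R={ -969/512,-121/64,-15/8,-7/4,-3/2,-1,0 } => -1939/1024
step 13: add BLUE to get RRBRRRBBRBBRB; options L={ -2,-31/16,-61/32,-243/128,-485/256,-1939/1024 } R={ -969/512,-121/64,-15/8,-7/4,-3/2,-1,0 } => -3877/2048
step 14: add BLUE to get RRBRRRBBRBBRBB; options L={ -2,-31/16,-61/32,-243/128,-485/256,-1939/1024,-3877/2048 } R={ -969/512,-121/64,-15/8,-7/4,-3/2,-1,0 } => -7753/4096
step 15: add RED to get RRBRRRBBRBBRBBR; options L={ -2,-31/16,-61/32,-243/128,-485/256,-1939/1024,-3877/2048 } R={ -7753/4096,-969/512,-121/64,-15/8,-7/4,-3/2,-1,0 } => -15507/8192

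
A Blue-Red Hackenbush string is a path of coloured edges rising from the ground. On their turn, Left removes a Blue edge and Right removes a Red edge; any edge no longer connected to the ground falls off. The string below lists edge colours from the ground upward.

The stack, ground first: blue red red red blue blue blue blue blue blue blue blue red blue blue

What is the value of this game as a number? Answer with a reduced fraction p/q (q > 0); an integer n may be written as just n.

Prefix values for blue red red red blue blue blue blue blue blue blue blue red blue blue via {L|R} + simplicity:
1 of 15 · b · max L 0 · min R +∞ = 1
2 of 15 · br · max L 0 · min R 1 = 1/2
3 of 15 · brr · max L 0 · min R 1/2 = 1/4
4 of 15 · brrr · max L 0 · min R 1/4 = 1/8
5 of 15 · brrrb · max L 1/8 · min R 1/4 = 3/16
6 of 15 · brrrbb · max L 3/16 · min R 1/4 = 7/32
7 of 15 · brrrbbb · max L 7/32 · min R 1/4 = 15/64
8 of 15 · brrrbbbb · max L 15/64 · min R 1/4 = 31/128
9 of 15 · brrrbbbbb · max L 31/128 · min R 1/4 = 63/256
10 of 15 · brrrbbbbbb · max L 63/256 · min R 1/4 = 127/512
11 of 15 · brrrbbbbbbb · max L 127/512 · min R 1/4 = 255/1024
12 of 15 · brrrbbbbbbbb · max L 255/1024 · min R 1/4 = 511/2048
13 of 15 · brrrbbbbbbbbr · max L 255/1024 · min R 511/2048 = 1021/4096
14 of 15 · brrrbbbbbbbbrb · max L 1021/4096 · min R 511/2048 = 2043/8192
15 of 15 · brrrbbbbbbbbrbb · max L 2043/8192 · min R 511/2048 = 4087/16384

4087/16384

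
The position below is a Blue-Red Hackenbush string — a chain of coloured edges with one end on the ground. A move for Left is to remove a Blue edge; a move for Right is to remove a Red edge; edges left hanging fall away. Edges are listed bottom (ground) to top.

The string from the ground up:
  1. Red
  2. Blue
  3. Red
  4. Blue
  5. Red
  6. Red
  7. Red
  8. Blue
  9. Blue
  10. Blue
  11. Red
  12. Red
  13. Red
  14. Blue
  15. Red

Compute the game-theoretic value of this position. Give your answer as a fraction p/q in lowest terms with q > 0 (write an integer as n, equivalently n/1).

Prefix values for Red Blue Red Blue Red Red Red Blue Blue Blue Red Red Red Blue Red via {L|R} + simplicity:
1 of 15 · R · max L −∞ · min R 0 = -1
2 of 15 · RB · max L -1 · min R 0 = -1/2
3 of 15 · RBR · max L -1 · min R -1/2 = -3/4
4 of 15 · RBRB · max L -3/4 · min R -1/2 = -5/8
5 of 15 · RBRBR · max L -3/4 · min R -5/8 = -11/16
6 of 15 · RBRBRR · max L -3/4 · min R -11/16 = -23/32
7 of 15 · RBRBRRR · max L -3/4 · min R -23/32 = -47/64
8 of 15 · RBRBRRRB · max L -47/64 · min R -23/32 = -93/128
9 of 15 · RBRBRRRBB · max L -93/128 · min R -23/32 = -185/256
10 of 15 · RBRBRRRBBB · max L -185/256 · min R -23/32 = -369/512
11 of 15 · RBRBRRRBBBR · max L -185/256 · min R -369/512 = -739/1024
12 of 15 · RBRBRRRBBBRR · max L -185/256 · min R -739/1024 = -1479/2048
13 of 15 · RBRBRRRBBBRRR · max L -185/256 · min R -1479/2048 = -2959/4096
14 of 15 · RBRBRRRBBBRRRB · max L -2959/4096 · min R -1479/2048 = -5917/8192
15 of 15 · RBRBRRRBBBRRRBR · max L -2959/4096 · min R -5917/8192 = -11835/16384

-11835/16384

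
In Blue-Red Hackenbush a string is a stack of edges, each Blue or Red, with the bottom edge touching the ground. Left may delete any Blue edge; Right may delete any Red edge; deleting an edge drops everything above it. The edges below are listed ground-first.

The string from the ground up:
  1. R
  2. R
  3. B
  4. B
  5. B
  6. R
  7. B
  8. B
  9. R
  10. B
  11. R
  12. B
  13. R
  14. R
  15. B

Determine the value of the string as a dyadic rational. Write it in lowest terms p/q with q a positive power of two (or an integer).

-9389/8192

Build g(s[:k]) for k = 1..15, string s = R R B B B R B B R B R B R R B.
step 1: add R to get R; options L={  } R={ 0 } => -1
step 2: add R to get RR; options L={  } R={ -1, 0 } => -2
step 3: add B to get RRB; options L={ -2 } R={ -1, 0 } => -3/2
step 4: add B to get RRBB; options L={ -2, -3/2 } R={ -1, 0 } => -5/4
step 5: add B to get RRBBB; options L={ -2, -3/2, -5/4 } R={ -1, 0 } => -9/8
step 6: add R to get RRBBBR; options L={ -2, -3/2, -5/4 } R={ -9/8, -1, 0 } => -19/16
step 7: add B to get RRBBBRB; options L={ -2, -3/2, -5/4, -19/16 } R={ -9/8, -1, 0 } => -37/32
step 8: add B to get RRBBBRBB; options L={ -2, -3/2, -5/4, -19/16, -37/32 } R={ -9/8, -1, 0 } => -73/64
step 9: add R to get RRBBBRBBR; options L={ -2, -3/2, -5/4, -19/16, -37/32 } R={ -73/64, -9/8, -1, 0 } => -147/128
step 10: add B to get RRBBBRBBRB; options L={ -2, -3/2, -5/4, -19/16, -37/32, -147/128 } R={ -73/64, -9/8, -1, 0 } => -293/256
step 11: add R to get RRBBBRBBRBR; options L={ -2, -3/2, -5/4, -19/16, -37/32, -147/128 } R={ -293/256, -73/64, -9/8, -1, 0 } => -587/512
step 12: add B to get RRBBBRBBRBRB; options L={ -2, -3/2, -5/4, -19/16, -37/32, -147/128, -587/512 } R={ -293/256, -73/64, -9/8, -1, 0 } => -1173/1024
step 13: add R to get RRBBBRBBRBRBR; options L={ -2, -3/2, -5/4, -19/16, -37/32, -147/128, -587/512 } R={ -1173/1024, -293/256, -73/64, -9/8, -1, 0 } => -2347/2048
step 14: add R to get RRBBBRBBRBRBRR; options L={ -2, -3/2, -5/4, -19/16, -37/32, -147/128, -587/512 } R={ -2347/2048, -1173/1024, -293/256, -73/64, -9/8, -1, 0 } => -4695/4096
step 15: add B to get RRBBBRBBRBRBRRB; options L={ -2, -3/2, -5/4, -19/16, -37/32, -147/128, -587/512, -4695/4096 } R={ -2347/2048, -1173/1024, -293/256, -73/64, -9/8, -1, 0 } => -9389/8192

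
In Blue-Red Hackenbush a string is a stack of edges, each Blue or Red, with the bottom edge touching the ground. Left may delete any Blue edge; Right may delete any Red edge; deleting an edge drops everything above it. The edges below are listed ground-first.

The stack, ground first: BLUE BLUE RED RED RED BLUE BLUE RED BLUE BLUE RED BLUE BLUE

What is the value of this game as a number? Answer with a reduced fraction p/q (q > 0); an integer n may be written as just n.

2487/2048

step 1: add BLUE to get B; options L={ 0 } R={ (no moves) } => 1
step 2: add BLUE to get BB; options L={ 0,1 } R={ (no moves) } => 2
step 3: add RED to get BBR; options L={ 0,1 } R={ 2 } => 3/2
step 4: add RED to get BBRR; options L={ 0,1 } R={ 3/2,2 } => 5/4
step 5: add RED to get BBRRR; options L={ 0,1 } R={ 5/4,3/2,2 } => 9/8
step 6: add BLUE to get BBRRRB; options L={ 0,1,9/8 } R={ 5/4,3/2,2 } => 19/16
step 7: add BLUE to get BBRRRBB; options L={ 0,1,9/8,19/16 } R={ 5/4,3/2,2 } => 39/32
step 8: add RED to get BBRRRBBR; options L={ 0,1,9/8,19/16 } R={ 39/32,5/4,3/2,2 } => 77/64
step 9: add BLUE to get BBRRRBBRB; options L={ 0,1,9/8,19/16,77/64 } R={ 39/32,5/4,3/2,2 } => 155/128
step 10: add BLUE to get BBRRRBBRBB; options L={ 0,1,9/8,19/16,77/64,155/128 } R={ 39/32,5/4,3/2,2 } => 311/256
step 11: add RED to get BBRRRBBRBBR; options L={ 0,1,9/8,19/16,77/64,155/128 } R={ 311/256,39/32,5/4,3/2,2 } => 621/512
step 12: add BLUE to get BBRRRBBRBBRB; options L={ 0,1,9/8,19/16,77/64,155/128,621/512 } R={ 311/256,39/32,5/4,3/2,2 } => 1243/1024
step 13: add BLUE to get BBRRRBBRBBRBB; options L={ 0,1,9/8,19/16,77/64,155/128,621/512,1243/1024 } R={ 311/256,39/32,5/4,3/2,2 } => 2487/2048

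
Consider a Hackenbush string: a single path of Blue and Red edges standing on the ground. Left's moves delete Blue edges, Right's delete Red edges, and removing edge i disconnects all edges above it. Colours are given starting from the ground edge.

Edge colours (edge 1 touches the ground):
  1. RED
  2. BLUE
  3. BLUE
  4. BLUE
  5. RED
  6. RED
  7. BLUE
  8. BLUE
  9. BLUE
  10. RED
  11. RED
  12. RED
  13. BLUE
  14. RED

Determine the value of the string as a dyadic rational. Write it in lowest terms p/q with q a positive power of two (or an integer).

-1595/8192

Build v(s[:k]) for k = 1..14, string s = RED BLUE BLUE BLUE RED RED BLUE BLUE BLUE RED RED RED BLUE RED.
step 1: add RED to get R; options L={  } R={ 0 } so -1
step 2: add BLUE to get RB; options L={ -1 } R={ 0 } so -1/2
step 3: add BLUE to get RBB; options L={ -1 -1/2 } R={ 0 } so -1/4
step 4: add BLUE to get RBBB; options L={ -1 -1/2 -1/4 } R={ 0 } so -1/8
step 5: add RED to get RBBBR; options L={ -1 -1/2 -1/4 } R={ -1/8 0 } so -3/16
step 6: add RED to get RBBBRR; options L={ -1 -1/2 -1/4 } R={ -3/16 -1/8 0 } so -7/32
step 7: add BLUE to get RBBBRRB; options L={ -1 -1/2 -1/4 -7/32 } R={ -3/16 -1/8 0 } so -13/64
step 8: add BLUE to get RBBBRRBB; options L={ -1 -1/2 -1/4 -7/32 -13/64 } R={ -3/16 -1/8 0 } so -25/128
step 9: add BLUE to get RBBBRRBBB; options L={ -1 -1/2 -1/4 -7/32 -13/64 -25/128 } R={ -3/16 -1/8 0 } so -49/256
step 10: add RED to get RBBBRRBBBR; options L={ -1 -1/2 -1/4 -7/32 -13/64 -25/128 } R={ -49/256 -3/16 -1/8 0 } so -99/512
step 11: add RED to get RBBBRRBBBRR; options L={ -1 -1/2 -1/4 -7/32 -13/64 -25/128 } R={ -99/512 -49/256 -3/16 -1/8 0 } so -199/1024
step 12: add RED to get RBBBRRBBBRRR; options L={ -1 -1/2 -1/4 -7/32 -13/64 -25/128 } R={ -199/1024 -99/512 -49/256 -3/16 -1/8 0 } so -399/2048
step 13: add BLUE to get RBBBRRBBBRRRB; options L={ -1 -1/2 -1/4 -7/32 -13/64 -25/128 -399/2048 } R={ -199/1024 -99/512 -49/256 -3/16 -1/8 0 } so -797/4096
step 14: add RED to get RBBBRRBBBRRRBR; options L={ -1 -1/2 -1/4 -7/32 -13/64 -25/128 -399/2048 } R={ -797/4096 -199/1024 -99/512 -49/256 -3/16 -1/8 0 } so -1595/8192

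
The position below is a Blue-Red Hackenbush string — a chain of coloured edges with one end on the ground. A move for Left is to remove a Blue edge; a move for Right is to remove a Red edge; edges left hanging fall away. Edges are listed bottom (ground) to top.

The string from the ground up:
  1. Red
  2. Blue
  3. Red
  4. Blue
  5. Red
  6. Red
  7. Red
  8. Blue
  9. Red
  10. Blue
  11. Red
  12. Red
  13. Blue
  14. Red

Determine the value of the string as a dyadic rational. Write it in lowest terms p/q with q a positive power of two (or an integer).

-5979/8192

val(R) = { none | 0 } so -1
val(RB) = { -1 | 0 } so -1/2
val(RBR) = { -1 | -1/2; 0 } so -3/4
val(RBRB) = { -1; -3/4 | -1/2; 0 } so -5/8
val(RBRBR) = { -1; -3/4 | -5/8; -1/2; 0 } so -11/16
val(RBRBRR) = { -1; -3/4 | -11/16; -5/8; -1/2; 0 } so -23/32
val(RBRBRRR) = { -1; -3/4 | -23/32; -11/16; -5/8; -1/2; 0 } so -47/64
val(RBRBRRRB) = { -1; -3/4; -47/64 | -23/32; -11/16; -5/8; -1/2; 0 } so -93/128
val(RBRBRRRBR) = { -1; -3/4; -47/64 | -93/128; -23/32; -11/16; -5/8; -1/2; 0 } so -187/256
val(RBRBRRRBRB) = { -1; -3/4; -47/64; -187/256 | -93/128; -23/32; -11/16; -5/8; -1/2; 0 } so -373/512
val(RBRBRRRBRBR) = { -1; -3/4; -47/64; -187/256 | -373/512; -93/128; -23/32; -11/16; -5/8; -1/2; 0 } so -747/1024
val(RBRBRRRBRBRR) = { -1; -3/4; -47/64; -187/256 | -747/1024; -373/512; -93/128; -23/32; -11/16; -5/8; -1/2; 0 } so -1495/2048
val(RBRBRRRBRBRRB) = { -1; -3/4; -47/64; -187/256; -1495/2048 | -747/1024; -373/512; -93/128; -23/32; -11/16; -5/8; -1/2; 0 } so -2989/4096
val(RBRBRRRBRBRRBR) = { -1; -3/4; -47/64; -187/256; -1495/2048 | -2989/4096; -747/1024; -373/512; -93/128; -23/32; -11/16; -5/8; -1/2; 0 } so -5979/8192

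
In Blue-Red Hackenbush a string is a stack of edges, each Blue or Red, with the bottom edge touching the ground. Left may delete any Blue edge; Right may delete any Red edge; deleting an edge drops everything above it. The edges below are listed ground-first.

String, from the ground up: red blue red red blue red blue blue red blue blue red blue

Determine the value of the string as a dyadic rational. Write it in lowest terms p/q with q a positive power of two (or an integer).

-3365/4096

Build val(s[:k]) for k = 1..13, string s = red blue red red blue red blue blue red blue blue red blue.
1 of 13 · r · max L −∞ · min R 0 ⇒ -1
2 of 13 · rb · max L -1 · min R 0 ⇒ -1/2
3 of 13 · rbr · max L -1 · min R -1/2 ⇒ -3/4
4 of 13 · rbrr · max L -1 · min R -3/4 ⇒ -7/8
5 of 13 · rbrrb · max L -7/8 · min R -3/4 ⇒ -13/16
6 of 13 · rbrrbr · max L -7/8 · min R -13/16 ⇒ -27/32
7 of 13 · rbrrbrb · max L -27/32 · min R -13/16 ⇒ -53/64
8 of 13 · rbrrbrbb · max L -53/64 · min R -13/16 ⇒ -105/128
9 of 13 · rbrrbrbbr · max L -53/64 · min R -105/128 ⇒ -211/256
10 of 13 · rbrrbrbbrb · max L -211/256 · min R -105/128 ⇒ -421/512
11 of 13 · rbrrbrbbrbb · max L -421/512 · min R -105/128 ⇒ -841/1024
12 of 13 · rbrrbrbbrbbr · max L -421/512 · min R -841/1024 ⇒ -1683/2048
13 of 13 · rbrrbrbbrbbrb · max L -1683/2048 · min R -841/1024 ⇒ -3365/4096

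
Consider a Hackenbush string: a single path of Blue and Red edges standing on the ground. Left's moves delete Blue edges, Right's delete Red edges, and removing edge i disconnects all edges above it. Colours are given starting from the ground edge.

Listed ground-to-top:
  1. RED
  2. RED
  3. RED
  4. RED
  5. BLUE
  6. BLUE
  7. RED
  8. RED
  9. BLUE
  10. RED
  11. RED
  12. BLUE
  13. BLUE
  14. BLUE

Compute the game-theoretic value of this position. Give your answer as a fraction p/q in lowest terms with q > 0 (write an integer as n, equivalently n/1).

Recurse on prefixes of the 14-edge string RED RED RED RED BLUE BLUE RED RED BLUE RED RED BLUE BLUE BLUE:
1 of 14 · R · max L −∞ · min R 0 gives -1
2 of 14 · RR · max L −∞ · min R -1 gives -2
3 of 14 · RRR · max L −∞ · min R -2 gives -3
4 of 14 · RRRR · max L −∞ · min R -3 gives -4
5 of 14 · RRRRB · max L -4 · min R -3 gives -7/2
6 of 14 · RRRRBB · max L -7/2 · min R -3 gives -13/4
7 of 14 · RRRRBBR · max L -7/2 · min R -13/4 gives -27/8
8 of 14 · RRRRBBRR · max L -7/2 · min R -27/8 gives -55/16
9 of 14 · RRRRBBRRB · max L -55/16 · min R -27/8 gives -109/32
10 of 14 · RRRRBBRRBR · max L -55/16 · min R -109/32 gives -219/64
11 of 14 · RRRRBBRRBRR · max L -55/16 · min R -219/64 gives -439/128
12 of 14 · RRRRBBRRBRRB · max L -439/128 · min R -219/64 gives -877/256
13 of 14 · RRRRBBRRBRRBB · max L -877/256 · min R -219/64 gives -1753/512
14 of 14 · RRRRBBRRBRRBBB · max L -1753/512 · min R -219/64 gives -3505/1024

-3505/1024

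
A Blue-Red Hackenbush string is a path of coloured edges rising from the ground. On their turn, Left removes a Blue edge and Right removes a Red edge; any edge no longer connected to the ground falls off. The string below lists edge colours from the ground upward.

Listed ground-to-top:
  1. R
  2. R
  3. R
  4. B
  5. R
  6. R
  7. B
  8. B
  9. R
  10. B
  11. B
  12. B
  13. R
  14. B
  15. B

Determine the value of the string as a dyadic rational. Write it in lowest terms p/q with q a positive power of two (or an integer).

step 1: add R to get R; options L={ ∅ } R={ 0 } ⇒ -1
step 2: add R to get RR; options L={ ∅ } R={ -1; 0 } ⇒ -2
step 3: add R to get RRR; options L={ ∅ } R={ -2; -1; 0 } ⇒ -3
step 4: add B to get RRRB; options L={ -3 } R={ -2; -1; 0 } ⇒ -5/2
step 5: add R to get RRRBR; options L={ -3 } R={ -5/2; -2; -1; 0 } ⇒ -11/4
step 6: add R to get RRRBRR; options L={ -3 } R={ -11/4; -5/2; -2; -1; 0 } ⇒ -23/8
step 7: add B to get RRRBRRB; options L={ -3; -23/8 } R={ -11/4; -5/2; -2; -1; 0 } ⇒ -45/16
step 8: add B to get RRRBRRBB; options L={ -3; -23/8; -45/16 } R={ -11/4; -5/2; -2; -1; 0 } ⇒ -89/32
step 9: add R to get RRRBRRBBR; options L={ -3; -23/8; -45/16 } R={ -89/32; -11/4; -5/2; -2; -1; 0 } ⇒ -179/64
step 10: add B to get RRRBRRBBRB; options L={ -3; -23/8; -45/16; -179/64 } R={ -89/32; -11/4; -5/2; -2; -1; 0 } ⇒ -357/128
step 11: add B to get RRRBRRBBRBB; options L={ -3; -23/8; -45/16; -179/64; -357/128 } R={ -89/32; -11/4; -5/2; -2; -1; 0 } ⇒ -713/256
step 12: add B to get RRRBRRBBRBBB; options L={ -3; -23/8; -45/16; -179/64; -357/128; -713/256 } R={ -89/32; -11/4; -5/2; -2; -1; 0 } ⇒ -1425/512
step 13: add R to get RRRBRRBBRBBBR; options L={ -3; -23/8; -45/16; -179/64; -357/128; -713/256 } R={ -1425/512; -89/32; -11/4; -5/2; -2; -1; 0 } ⇒ -2851/1024
step 14: add B to get RRRBRRBBRBBBRB; options L={ -3; -23/8; -45/16; -179/64; -357/128; -713/256; -2851/1024 } R={ -1425/512; -89/32; -11/4; -5/2; -2; -1; 0 } ⇒ -5701/2048
step 15: add B to get RRRBRRBBRBBBRBB; options L={ -3; -23/8; -45/16; -179/64; -357/128; -713/256; -2851/1024; -5701/2048 } R={ -1425/512; -89/32; -11/4; -5/2; -2; -1; 0 } ⇒ -11401/4096

-11401/4096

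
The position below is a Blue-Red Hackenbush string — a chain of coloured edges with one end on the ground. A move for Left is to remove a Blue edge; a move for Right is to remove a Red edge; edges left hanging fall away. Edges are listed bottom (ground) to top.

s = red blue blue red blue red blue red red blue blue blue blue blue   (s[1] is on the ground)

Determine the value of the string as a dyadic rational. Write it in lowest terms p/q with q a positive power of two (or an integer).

Prefix values for red blue blue red blue red blue red red blue blue blue blue blue via {L|R} + simplicity:
step 1: add red to get r; options L={ (no moves) } R={ 0 } ⇒ -1
step 2: add blue to get rb; options L={ -1 } R={ 0 } ⇒ -1/2
step 3: add blue to get rbb; options L={ -1 -1/2 } R={ 0 } ⇒ -1/4
step 4: add red to get rbbr; options L={ -1 -1/2 } R={ -1/4 0 } ⇒ -3/8
step 5: add blue to get rbbrb; options L={ -1 -1/2 -3/8 } R={ -1/4 0 } ⇒ -5/16
step 6: add red to get rbbrbr; options L={ -1 -1/2 -3/8 } R={ -5/16 -1/4 0 } ⇒ -11/32
step 7: add blue to get rbbrbrb; options L={ -1 -1/2 -3/8 -11/32 } R={ -5/16 -1/4 0 } ⇒ -21/64
step 8: add red to get rbbrbrbr; options L={ -1 -1/2 -3/8 -11/32 } R={ -21/64 -5/16 -1/4 0 } ⇒ -43/128
step 9: add red to get rbbrbrbrr; options L={ -1 -1/2 -3/8 -11/32 } R={ -43/128 -21/64 -5/16 -1/4 0 } ⇒ -87/256
step 10: add blue to get rbbrbrbrrb; options L={ -1 -1/2 -3/8 -11/32 -87/256 } R={ -43/128 -21/64 -5/16 -1/4 0 } ⇒ -173/512
step 11: add blue to get rbbrbrbrrbb; options L={ -1 -1/2 -3/8 -11/32 -87/256 -173/512 } R={ -43/128 -21/64 -5/16 -1/4 0 } ⇒ -345/1024
step 12: add blue to get rbbrbrbrrbbb; options L={ -1 -1/2 -3/8 -11/32 -87/256 -173/512 -345/1024 } R={ -43/128 -21/64 -5/16 -1/4 0 } ⇒ -689/2048
step 13: add blue to get rbbrbrbrrbbbb; options L={ -1 -1/2 -3/8 -11/32 -87/256 -173/512 -345/1024 -689/2048 } R={ -43/128 -21/64 -5/16 -1/4 0 } ⇒ -1377/4096
step 14: add blue to get rbbrbrbrrbbbbb; options L={ -1 -1/2 -3/8 -11/32 -87/256 -173/512 -345/1024 -689/2048 -1377/4096 } R={ -43/128 -21/64 -5/16 -1/4 0 } ⇒ -2753/8192

-2753/8192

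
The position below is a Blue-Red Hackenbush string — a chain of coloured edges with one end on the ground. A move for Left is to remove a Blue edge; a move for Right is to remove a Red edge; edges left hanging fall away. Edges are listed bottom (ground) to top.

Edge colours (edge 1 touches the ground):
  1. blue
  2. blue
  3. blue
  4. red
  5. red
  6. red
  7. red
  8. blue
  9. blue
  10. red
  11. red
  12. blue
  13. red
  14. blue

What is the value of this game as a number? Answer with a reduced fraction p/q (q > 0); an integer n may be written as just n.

Recurse on prefixes of the 14-edge string blue blue blue red red red red blue blue red red blue red blue:
step 1: add blue to get b; options L={ 0 } R={ none } gives 1
step 2: add blue to get bb; options L={ 0, 1 } R={ none } gives 2
step 3: add blue to get bbb; options L={ 0, 1, 2 } R={ none } gives 3
step 4: add red to get bbbr; options L={ 0, 1, 2 } R={ 3 } gives 5/2
step 5: add red to get bbbrr; options L={ 0, 1, 2 } R={ 5/2, 3 } gives 9/4
step 6: add red to get bbbrrr; options L={ 0, 1, 2 } R={ 9/4, 5/2, 3 } gives 17/8
step 7: add red to get bbbrrrr; options L={ 0, 1, 2 } R={ 17/8, 9/4, 5/2, 3 } gives 33/16
step 8: add blue to get bbbrrrrb; options L={ 0, 1, 2, 33/16 } R={ 17/8, 9/4, 5/2, 3 } gives 67/32
step 9: add blue to get bbbrrrrbb; options L={ 0, 1, 2, 33/16, 67/32 } R={ 17/8, 9/4, 5/2, 3 } gives 135/64
step 10: add red to get bbbrrrrbbr; options L={ 0, 1, 2, 33/16, 67/32 } R={ 135/64, 17/8, 9/4, 5/2, 3 } gives 269/128
step 11: add red to get bbbrrrrbbrr; options L={ 0, 1, 2, 33/16, 67/32 } R={ 269/128, 135/64, 17/8, 9/4, 5/2, 3 } gives 537/256
step 12: add blue to get bbbrrrrbbrrb; options L={ 0, 1, 2, 33/16, 67/32, 537/256 } R={ 269/128, 135/64, 17/8, 9/4, 5/2, 3 } gives 1075/512
step 13: add red to get bbbrrrrbbrrbr; options L={ 0, 1, 2, 33/16, 67/32, 537/256 } R={ 1075/512, 269/128, 135/64, 17/8, 9/4, 5/2, 3 } gives 2149/1024
step 14: add blue to get bbbrrrrbbrrbrb; options L={ 0, 1, 2, 33/16, 67/32, 537/256, 2149/1024 } R={ 1075/512, 269/128, 135/64, 17/8, 9/4, 5/2, 3 } gives 4299/2048

4299/2048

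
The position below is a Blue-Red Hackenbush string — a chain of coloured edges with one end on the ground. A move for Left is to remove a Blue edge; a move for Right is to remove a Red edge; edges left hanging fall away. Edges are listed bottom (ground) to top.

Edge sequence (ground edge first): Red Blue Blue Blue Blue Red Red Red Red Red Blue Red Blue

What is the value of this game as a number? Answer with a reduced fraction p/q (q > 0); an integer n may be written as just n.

-501/4096

edge 1 of 13 (Red): { (no moves) | 0 } -> -1
edge 2 of 13 (Blue): { -1 | 0 } -> -1/2
edge 3 of 13 (Blue): { -1; -1/2 | 0 } -> -1/4
edge 4 of 13 (Blue): { -1; -1/2; -1/4 | 0 } -> -1/8
edge 5 of 13 (Blue): { -1; -1/2; -1/4; -1/8 | 0 } -> -1/16
edge 6 of 13 (Red): { -1; -1/2; -1/4; -1/8 | -1/16; 0 } -> -3/32
edge 7 of 13 (Red): { -1; -1/2; -1/4; -1/8 | -3/32; -1/16; 0 } -> -7/64
edge 8 of 13 (Red): { -1; -1/2; -1/4; -1/8 | -7/64; -3/32; -1/16; 0 } -> -15/128
edge 9 of 13 (Red): { -1; -1/2; -1/4; -1/8 | -15/128; -7/64; -3/32; -1/16; 0 } -> -31/256
edge 10 of 13 (Red): { -1; -1/2; -1/4; -1/8 | -31/256; -15/128; -7/64; -3/32; -1/16; 0 } -> -63/512
edge 11 of 13 (Blue): { -1; -1/2; -1/4; -1/8; -63/512 | -31/256; -15/128; -7/64; -3/32; -1/16; 0 } -> -125/1024
edge 12 of 13 (Red): { -1; -1/2; -1/4; -1/8; -63/512 | -125/1024; -31/256; -15/128; -7/64; -3/32; -1/16; 0 } -> -251/2048
edge 13 of 13 (Blue): { -1; -1/2; -1/4; -1/8; -63/512; -251/2048 | -125/1024; -31/256; -15/128; -7/64; -3/32; -1/16; 0 } -> -501/4096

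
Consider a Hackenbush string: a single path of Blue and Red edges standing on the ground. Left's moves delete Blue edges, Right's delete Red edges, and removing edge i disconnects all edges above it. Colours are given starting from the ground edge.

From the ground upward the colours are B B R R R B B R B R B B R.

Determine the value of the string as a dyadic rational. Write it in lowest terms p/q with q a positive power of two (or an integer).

2477/2048

Prefix values for B B R R R B B R B R B B R via {L|R} + simplicity:
1 of 13 · B · max L 0 · min R +∞ ⇒ 1
2 of 13 · BB · max L 1 · min R +∞ ⇒ 2
3 of 13 · BBR · max L 1 · min R 2 ⇒ 3/2
4 of 13 · BBRR · max L 1 · min R 3/2 ⇒ 5/4
5 of 13 · BBRRR · max L 1 · min R 5/4 ⇒ 9/8
6 of 13 · BBRRRB · max L 9/8 · min R 5/4 ⇒ 19/16
7 of 13 · BBRRRBB · max L 19/16 · min R 5/4 ⇒ 39/32
8 of 13 · BBRRRBBR · max L 19/16 · min R 39/32 ⇒ 77/64
9 of 13 · BBRRRBBRB · max L 77/64 · min R 39/32 ⇒ 155/128
10 of 13 · BBRRRBBRBR · max L 77/64 · min R 155/128 ⇒ 309/256
11 of 13 · BBRRRBBRBRB · max L 309/256 · min R 155/128 ⇒ 619/512
12 of 13 · BBRRRBBRBRBB · max L 619/512 · min R 155/128 ⇒ 1239/1024
13 of 13 · BBRRRBBRBRBBR · max L 619/512 · min R 1239/1024 ⇒ 2477/2048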